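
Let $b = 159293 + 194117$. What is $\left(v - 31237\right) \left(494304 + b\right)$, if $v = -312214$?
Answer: $-291148221014$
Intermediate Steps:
$b = 353410$
$\left(v - 31237\right) \left(494304 + b\right) = \left(-312214 - 31237\right) \left(494304 + 353410\right) = \left(-343451\right) 847714 = -291148221014$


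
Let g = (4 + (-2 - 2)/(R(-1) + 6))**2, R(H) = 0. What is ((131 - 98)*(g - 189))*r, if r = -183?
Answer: 1074271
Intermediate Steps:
g = 100/9 (g = (4 + (-2 - 2)/(0 + 6))**2 = (4 - 4/6)**2 = (4 - 4*1/6)**2 = (4 - 2/3)**2 = (10/3)**2 = 100/9 ≈ 11.111)
((131 - 98)*(g - 189))*r = ((131 - 98)*(100/9 - 189))*(-183) = (33*(-1601/9))*(-183) = -17611/3*(-183) = 1074271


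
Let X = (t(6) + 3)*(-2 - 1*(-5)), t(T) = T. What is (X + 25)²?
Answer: 2704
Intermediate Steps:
X = 27 (X = (6 + 3)*(-2 - 1*(-5)) = 9*(-2 + 5) = 9*3 = 27)
(X + 25)² = (27 + 25)² = 52² = 2704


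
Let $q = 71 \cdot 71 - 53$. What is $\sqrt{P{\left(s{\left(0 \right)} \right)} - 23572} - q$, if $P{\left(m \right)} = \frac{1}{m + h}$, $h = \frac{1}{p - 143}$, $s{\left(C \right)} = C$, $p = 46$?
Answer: $-4988 + i \sqrt{23669} \approx -4988.0 + 153.85 i$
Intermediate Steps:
$q = 4988$ ($q = 5041 - 53 = 4988$)
$h = - \frac{1}{97}$ ($h = \frac{1}{46 - 143} = \frac{1}{-97} = - \frac{1}{97} \approx -0.010309$)
$P{\left(m \right)} = \frac{1}{- \frac{1}{97} + m}$ ($P{\left(m \right)} = \frac{1}{m - \frac{1}{97}} = \frac{1}{- \frac{1}{97} + m}$)
$\sqrt{P{\left(s{\left(0 \right)} \right)} - 23572} - q = \sqrt{\frac{97}{-1 + 97 \cdot 0} - 23572} - 4988 = \sqrt{\frac{97}{-1 + 0} - 23572} - 4988 = \sqrt{\frac{97}{-1} - 23572} - 4988 = \sqrt{97 \left(-1\right) - 23572} - 4988 = \sqrt{-97 - 23572} - 4988 = \sqrt{-23669} - 4988 = i \sqrt{23669} - 4988 = -4988 + i \sqrt{23669}$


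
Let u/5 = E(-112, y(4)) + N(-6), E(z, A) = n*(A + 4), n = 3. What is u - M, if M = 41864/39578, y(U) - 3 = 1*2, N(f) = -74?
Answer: -4671347/19789 ≈ -236.06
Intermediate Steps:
y(U) = 5 (y(U) = 3 + 1*2 = 3 + 2 = 5)
E(z, A) = 12 + 3*A (E(z, A) = 3*(A + 4) = 3*(4 + A) = 12 + 3*A)
M = 20932/19789 (M = 41864*(1/39578) = 20932/19789 ≈ 1.0578)
u = -235 (u = 5*((12 + 3*5) - 74) = 5*((12 + 15) - 74) = 5*(27 - 74) = 5*(-47) = -235)
u - M = -235 - 1*20932/19789 = -235 - 20932/19789 = -4671347/19789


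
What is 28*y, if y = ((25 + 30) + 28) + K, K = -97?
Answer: -392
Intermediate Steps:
y = -14 (y = ((25 + 30) + 28) - 97 = (55 + 28) - 97 = 83 - 97 = -14)
28*y = 28*(-14) = -392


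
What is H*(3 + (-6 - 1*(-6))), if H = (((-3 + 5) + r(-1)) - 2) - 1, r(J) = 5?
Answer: 12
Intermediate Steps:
H = 4 (H = (((-3 + 5) + 5) - 2) - 1 = ((2 + 5) - 2) - 1 = (7 - 2) - 1 = 5 - 1 = 4)
H*(3 + (-6 - 1*(-6))) = 4*(3 + (-6 - 1*(-6))) = 4*(3 + (-6 + 6)) = 4*(3 + 0) = 4*3 = 12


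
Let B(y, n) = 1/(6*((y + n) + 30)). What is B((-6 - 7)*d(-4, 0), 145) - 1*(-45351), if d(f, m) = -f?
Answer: 33469039/738 ≈ 45351.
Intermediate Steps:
B(y, n) = 1/(180 + 6*n + 6*y) (B(y, n) = 1/(6*((n + y) + 30)) = 1/(6*(30 + n + y)) = 1/(180 + 6*n + 6*y))
B((-6 - 7)*d(-4, 0), 145) - 1*(-45351) = 1/(6*(30 + 145 + (-6 - 7)*(-1*(-4)))) - 1*(-45351) = 1/(6*(30 + 145 - 13*4)) + 45351 = 1/(6*(30 + 145 - 52)) + 45351 = (⅙)/123 + 45351 = (⅙)*(1/123) + 45351 = 1/738 + 45351 = 33469039/738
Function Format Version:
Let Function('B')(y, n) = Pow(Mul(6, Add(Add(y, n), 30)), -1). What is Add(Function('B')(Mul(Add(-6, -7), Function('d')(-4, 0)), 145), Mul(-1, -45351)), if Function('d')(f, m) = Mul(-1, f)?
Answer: Rational(33469039, 738) ≈ 45351.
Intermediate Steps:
Function('B')(y, n) = Pow(Add(180, Mul(6, n), Mul(6, y)), -1) (Function('B')(y, n) = Pow(Mul(6, Add(Add(n, y), 30)), -1) = Pow(Mul(6, Add(30, n, y)), -1) = Pow(Add(180, Mul(6, n), Mul(6, y)), -1))
Add(Function('B')(Mul(Add(-6, -7), Function('d')(-4, 0)), 145), Mul(-1, -45351)) = Add(Mul(Rational(1, 6), Pow(Add(30, 145, Mul(Add(-6, -7), Mul(-1, -4))), -1)), Mul(-1, -45351)) = Add(Mul(Rational(1, 6), Pow(Add(30, 145, Mul(-13, 4)), -1)), 45351) = Add(Mul(Rational(1, 6), Pow(Add(30, 145, -52), -1)), 45351) = Add(Mul(Rational(1, 6), Pow(123, -1)), 45351) = Add(Mul(Rational(1, 6), Rational(1, 123)), 45351) = Add(Rational(1, 738), 45351) = Rational(33469039, 738)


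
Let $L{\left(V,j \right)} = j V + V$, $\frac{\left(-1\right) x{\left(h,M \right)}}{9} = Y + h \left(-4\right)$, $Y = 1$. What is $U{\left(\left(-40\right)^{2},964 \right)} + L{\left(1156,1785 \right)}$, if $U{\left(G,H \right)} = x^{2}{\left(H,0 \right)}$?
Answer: $1205807641$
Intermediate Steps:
$x{\left(h,M \right)} = -9 + 36 h$ ($x{\left(h,M \right)} = - 9 \left(1 + h \left(-4\right)\right) = - 9 \left(1 - 4 h\right) = -9 + 36 h$)
$L{\left(V,j \right)} = V + V j$ ($L{\left(V,j \right)} = V j + V = V + V j$)
$U{\left(G,H \right)} = \left(-9 + 36 H\right)^{2}$
$U{\left(\left(-40\right)^{2},964 \right)} + L{\left(1156,1785 \right)} = 81 \left(-1 + 4 \cdot 964\right)^{2} + 1156 \left(1 + 1785\right) = 81 \left(-1 + 3856\right)^{2} + 1156 \cdot 1786 = 81 \cdot 3855^{2} + 2064616 = 81 \cdot 14861025 + 2064616 = 1203743025 + 2064616 = 1205807641$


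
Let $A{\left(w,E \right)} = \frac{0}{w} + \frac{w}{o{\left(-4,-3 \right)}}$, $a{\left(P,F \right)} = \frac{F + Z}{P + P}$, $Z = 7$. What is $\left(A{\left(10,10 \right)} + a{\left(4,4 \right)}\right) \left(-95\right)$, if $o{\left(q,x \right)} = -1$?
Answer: $\frac{6555}{8} \approx 819.38$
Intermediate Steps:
$a{\left(P,F \right)} = \frac{7 + F}{2 P}$ ($a{\left(P,F \right)} = \frac{F + 7}{P + P} = \frac{7 + F}{2 P}$)
$A{\left(w,E \right)} = - w$ ($A{\left(w,E \right)} = \frac{0}{w} + \frac{w}{-1} = 0 + w \left(-1\right) = 0 - w = - w$)
$\left(A{\left(10,10 \right)} + a{\left(4,4 \right)}\right) \left(-95\right) = \left(\left(-1\right) 10 + \frac{7 + 4}{2 \cdot 4}\right) \left(-95\right) = \left(-10 + \frac{1}{2} \cdot \frac{1}{4} \cdot 11\right) \left(-95\right) = \left(-10 + \frac{11}{8}\right) \left(-95\right) = \left(- \frac{69}{8}\right) \left(-95\right) = \frac{6555}{8}$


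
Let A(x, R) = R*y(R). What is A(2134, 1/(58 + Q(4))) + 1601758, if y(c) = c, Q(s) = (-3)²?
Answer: 7190291663/4489 ≈ 1.6018e+6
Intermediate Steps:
Q(s) = 9
A(x, R) = R² (A(x, R) = R*R = R²)
A(2134, 1/(58 + Q(4))) + 1601758 = (1/(58 + 9))² + 1601758 = (1/67)² + 1601758 = 1/4489 + 1601758 = 7190291663/4489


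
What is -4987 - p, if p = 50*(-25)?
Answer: -3737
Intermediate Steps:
p = -1250
-4987 - p = -4987 - 1*(-1250) = -4987 + 1250 = -3737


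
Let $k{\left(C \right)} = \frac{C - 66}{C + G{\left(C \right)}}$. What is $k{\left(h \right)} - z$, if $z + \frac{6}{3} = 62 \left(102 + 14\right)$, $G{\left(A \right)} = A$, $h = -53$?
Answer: $- \frac{762021}{106} \approx -7188.9$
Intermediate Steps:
$k{\left(C \right)} = \frac{-66 + C}{2 C}$ ($k{\left(C \right)} = \frac{C - 66}{C + C} = \frac{-66 + C}{2 C}$)
$z = 7190$ ($z = -2 + 62 \left(102 + 14\right) = -2 + 62 \cdot 116 = -2 + 7192 = 7190$)
$k{\left(h \right)} - z = \frac{-66 - 53}{2 \left(-53\right)} - 7190 = \frac{1}{2} \left(- \frac{1}{53}\right) \left(-119\right) - 7190 = \frac{119}{106} - 7190 = - \frac{762021}{106}$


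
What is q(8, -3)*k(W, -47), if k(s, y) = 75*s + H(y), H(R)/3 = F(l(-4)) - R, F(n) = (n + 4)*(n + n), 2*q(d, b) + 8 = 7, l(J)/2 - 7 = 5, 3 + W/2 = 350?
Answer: -56223/2 ≈ -28112.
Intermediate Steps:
W = 694 (W = -6 + 2*350 = -6 + 700 = 694)
l(J) = 24 (l(J) = 14 + 2*5 = 14 + 10 = 24)
q(d, b) = -½ (q(d, b) = -4 + (½)*7 = -4 + 7/2 = -½)
F(n) = 2*n*(4 + n) (F(n) = (4 + n)*(2*n) = 2*n*(4 + n))
H(R) = 4032 - 3*R (H(R) = 3*(2*24*(4 + 24) - R) = 3*(2*24*28 - R) = 3*(1344 - R) = 4032 - 3*R)
k(s, y) = 4032 - 3*y + 75*s (k(s, y) = 75*s + (4032 - 3*y) = 4032 - 3*y + 75*s)
q(8, -3)*k(W, -47) = -(4032 - 3*(-47) + 75*694)/2 = -(4032 + 141 + 52050)/2 = -½*56223 = -56223/2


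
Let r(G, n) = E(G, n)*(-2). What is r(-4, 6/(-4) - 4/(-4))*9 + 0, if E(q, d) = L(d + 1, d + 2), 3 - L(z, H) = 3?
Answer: 0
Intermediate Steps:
L(z, H) = 0 (L(z, H) = 3 - 1*3 = 3 - 3 = 0)
E(q, d) = 0
r(G, n) = 0 (r(G, n) = 0*(-2) = 0)
r(-4, 6/(-4) - 4/(-4))*9 + 0 = 0*9 + 0 = 0 + 0 = 0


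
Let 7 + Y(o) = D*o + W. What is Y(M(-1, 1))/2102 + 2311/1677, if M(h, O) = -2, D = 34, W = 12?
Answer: 4752071/3525054 ≈ 1.3481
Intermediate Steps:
Y(o) = 5 + 34*o (Y(o) = -7 + (34*o + 12) = -7 + (12 + 34*o) = 5 + 34*o)
Y(M(-1, 1))/2102 + 2311/1677 = (5 + 34*(-2))/2102 + 2311/1677 = (5 - 68)*(1/2102) + 2311*(1/1677) = -63*1/2102 + 2311/1677 = -63/2102 + 2311/1677 = 4752071/3525054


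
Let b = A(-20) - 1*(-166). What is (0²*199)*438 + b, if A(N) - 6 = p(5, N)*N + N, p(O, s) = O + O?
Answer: -48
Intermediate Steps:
p(O, s) = 2*O
A(N) = 6 + 11*N (A(N) = 6 + ((2*5)*N + N) = 6 + (10*N + N) = 6 + 11*N)
b = -48 (b = (6 + 11*(-20)) - 1*(-166) = (6 - 220) + 166 = -214 + 166 = -48)
(0²*199)*438 + b = (0²*199)*438 - 48 = (0*199)*438 - 48 = 0*438 - 48 = 0 - 48 = -48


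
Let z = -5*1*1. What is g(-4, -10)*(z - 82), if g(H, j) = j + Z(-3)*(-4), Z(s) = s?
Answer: -174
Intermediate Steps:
z = -5 (z = -5*1 = -5)
g(H, j) = 12 + j (g(H, j) = j - 3*(-4) = j + 12 = 12 + j)
g(-4, -10)*(z - 82) = (12 - 10)*(-5 - 82) = 2*(-87) = -174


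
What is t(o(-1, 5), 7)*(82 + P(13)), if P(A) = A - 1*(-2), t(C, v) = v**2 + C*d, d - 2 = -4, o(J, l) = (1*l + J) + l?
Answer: 3007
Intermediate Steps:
o(J, l) = J + 2*l (o(J, l) = (l + J) + l = (J + l) + l = J + 2*l)
d = -2 (d = 2 - 4 = -2)
t(C, v) = v**2 - 2*C (t(C, v) = v**2 + C*(-2) = v**2 - 2*C)
P(A) = 2 + A (P(A) = A + 2 = 2 + A)
t(o(-1, 5), 7)*(82 + P(13)) = (7**2 - 2*(-1 + 2*5))*(82 + (2 + 13)) = (49 - 2*(-1 + 10))*(82 + 15) = (49 - 2*9)*97 = (49 - 18)*97 = 31*97 = 3007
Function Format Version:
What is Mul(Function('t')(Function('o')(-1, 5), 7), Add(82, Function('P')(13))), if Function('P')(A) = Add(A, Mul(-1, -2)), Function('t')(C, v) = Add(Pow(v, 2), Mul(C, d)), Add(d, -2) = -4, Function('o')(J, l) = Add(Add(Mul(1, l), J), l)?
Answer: 3007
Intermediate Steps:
Function('o')(J, l) = Add(J, Mul(2, l)) (Function('o')(J, l) = Add(Add(l, J), l) = Add(Add(J, l), l) = Add(J, Mul(2, l)))
d = -2 (d = Add(2, -4) = -2)
Function('t')(C, v) = Add(Pow(v, 2), Mul(-2, C)) (Function('t')(C, v) = Add(Pow(v, 2), Mul(C, -2)) = Add(Pow(v, 2), Mul(-2, C)))
Function('P')(A) = Add(2, A) (Function('P')(A) = Add(A, 2) = Add(2, A))
Mul(Function('t')(Function('o')(-1, 5), 7), Add(82, Function('P')(13))) = Mul(Add(Pow(7, 2), Mul(-2, Add(-1, Mul(2, 5)))), Add(82, Add(2, 13))) = Mul(Add(49, Mul(-2, Add(-1, 10))), Add(82, 15)) = Mul(Add(49, Mul(-2, 9)), 97) = Mul(Add(49, -18), 97) = Mul(31, 97) = 3007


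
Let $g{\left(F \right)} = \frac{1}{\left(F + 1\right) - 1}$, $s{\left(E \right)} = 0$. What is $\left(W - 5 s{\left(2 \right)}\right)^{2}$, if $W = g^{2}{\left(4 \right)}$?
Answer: $\frac{1}{256} \approx 0.0039063$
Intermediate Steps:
$g{\left(F \right)} = \frac{1}{F}$ ($g{\left(F \right)} = \frac{1}{\left(1 + F\right) - 1} = \frac{1}{F}$)
$W = \frac{1}{16}$ ($W = \left(\frac{1}{4}\right)^{2} = \frac{1}{16} \approx 0.0625$)
$\left(W - 5 s{\left(2 \right)}\right)^{2} = \left(\frac{1}{16} - 0\right)^{2} = \left(\frac{1}{16} + 0\right)^{2} = \left(\frac{1}{16}\right)^{2} = \frac{1}{256}$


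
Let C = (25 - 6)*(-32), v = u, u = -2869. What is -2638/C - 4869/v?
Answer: 277073/45904 ≈ 6.0359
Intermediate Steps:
v = -2869
C = -608 (C = 19*(-32) = -608)
-2638/C - 4869/v = -2638/(-608) - 4869/(-2869) = -2638*(-1/608) - 4869*(-1/2869) = 1319/304 + 4869/2869 = 277073/45904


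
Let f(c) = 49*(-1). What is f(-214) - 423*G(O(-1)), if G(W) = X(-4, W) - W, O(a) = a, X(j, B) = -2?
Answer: 374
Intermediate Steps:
f(c) = -49
G(W) = -2 - W
f(-214) - 423*G(O(-1)) = -49 - 423*(-2 - 1*(-1)) = -49 - 423*(-2 + 1) = -49 - 423*(-1) = -49 - 1*(-423) = -49 + 423 = 374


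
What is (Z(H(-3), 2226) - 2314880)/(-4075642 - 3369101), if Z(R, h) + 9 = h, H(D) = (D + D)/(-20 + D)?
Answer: 2312663/7444743 ≈ 0.31064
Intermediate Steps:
H(D) = 2*D/(-20 + D) (H(D) = (2*D)/(-20 + D) = 2*D/(-20 + D))
Z(R, h) = -9 + h
(Z(H(-3), 2226) - 2314880)/(-4075642 - 3369101) = ((-9 + 2226) - 2314880)/(-4075642 - 3369101) = (2217 - 2314880)/(-7444743) = -2312663*(-1/7444743) = 2312663/7444743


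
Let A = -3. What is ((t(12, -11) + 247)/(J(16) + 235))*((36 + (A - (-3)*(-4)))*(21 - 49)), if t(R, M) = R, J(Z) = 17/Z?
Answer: -812224/1259 ≈ -645.13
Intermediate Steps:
((t(12, -11) + 247)/(J(16) + 235))*((36 + (A - (-3)*(-4)))*(21 - 49)) = ((12 + 247)/(17/16 + 235))*((36 + (-3 - (-3)*(-4)))*(21 - 49)) = (259/(17*(1/16) + 235))*((36 + (-3 - 1*12))*(-28)) = (259/(17/16 + 235))*((36 + (-3 - 12))*(-28)) = (259/(3777/16))*((36 - 15)*(-28)) = (259*(16/3777))*(21*(-28)) = (4144/3777)*(-588) = -812224/1259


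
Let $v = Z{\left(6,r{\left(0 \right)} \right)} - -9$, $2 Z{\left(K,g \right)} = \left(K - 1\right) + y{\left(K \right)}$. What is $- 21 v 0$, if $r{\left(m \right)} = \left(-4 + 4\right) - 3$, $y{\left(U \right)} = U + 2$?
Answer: $0$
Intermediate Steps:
$y{\left(U \right)} = 2 + U$
$r{\left(m \right)} = -3$ ($r{\left(m \right)} = 0 - 3 = -3$)
$Z{\left(K,g \right)} = \frac{1}{2} + K$ ($Z{\left(K,g \right)} = \frac{\left(K - 1\right) + \left(2 + K\right)}{2} = \frac{\left(-1 + K\right) + \left(2 + K\right)}{2} = \frac{1 + 2 K}{2} = \frac{1}{2} + K$)
$v = \frac{31}{2}$ ($v = \left(\frac{1}{2} + 6\right) - -9 = \frac{13}{2} + 9 = \frac{31}{2} \approx 15.5$)
$- 21 v 0 = \left(-21\right) \frac{31}{2} \cdot 0 = \left(- \frac{651}{2}\right) 0 = 0$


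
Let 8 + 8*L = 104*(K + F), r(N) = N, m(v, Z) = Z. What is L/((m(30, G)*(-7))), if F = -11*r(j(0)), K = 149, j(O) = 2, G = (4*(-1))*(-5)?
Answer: -165/14 ≈ -11.786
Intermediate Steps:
G = 20 (G = -4*(-5) = 20)
F = -22 (F = -11*2 = -22)
L = 1650 (L = -1 + (104*(149 - 22))/8 = -1 + (104*127)/8 = -1 + (⅛)*13208 = -1 + 1651 = 1650)
L/((m(30, G)*(-7))) = 1650/((20*(-7))) = 1650/(-140) = 1650*(-1/140) = -165/14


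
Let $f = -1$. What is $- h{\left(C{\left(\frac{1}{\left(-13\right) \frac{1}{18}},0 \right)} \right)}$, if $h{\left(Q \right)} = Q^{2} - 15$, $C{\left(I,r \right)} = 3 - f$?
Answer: $-1$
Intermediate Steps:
$C{\left(I,r \right)} = 4$ ($C{\left(I,r \right)} = 3 - -1 = 3 + 1 = 4$)
$h{\left(Q \right)} = -15 + Q^{2}$ ($h{\left(Q \right)} = Q^{2} - 15 = -15 + Q^{2}$)
$- h{\left(C{\left(\frac{1}{\left(-13\right) \frac{1}{18}},0 \right)} \right)} = - (-15 + 4^{2}) = - (-15 + 16) = \left(-1\right) 1 = -1$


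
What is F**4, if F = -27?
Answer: 531441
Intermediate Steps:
F**4 = (-27)**4 = 531441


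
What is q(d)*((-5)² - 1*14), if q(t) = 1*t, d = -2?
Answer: -22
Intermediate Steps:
q(t) = t
q(d)*((-5)² - 1*14) = -2*((-5)² - 1*14) = -2*(25 - 14) = -2*11 = -22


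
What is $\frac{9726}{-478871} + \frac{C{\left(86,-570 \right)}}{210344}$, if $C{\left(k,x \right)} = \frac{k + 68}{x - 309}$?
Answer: $- \frac{899168497555}{44269798493748} \approx -0.020311$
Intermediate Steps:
$C{\left(k,x \right)} = \frac{68 + k}{-309 + x}$
$\frac{9726}{-478871} + \frac{C{\left(86,-570 \right)}}{210344} = \frac{9726}{-478871} + \frac{\frac{1}{-309 - 570} \left(68 + 86\right)}{210344} = 9726 \left(- \frac{1}{478871}\right) + \frac{1}{-879} \cdot 154 \cdot \frac{1}{210344} = - \frac{9726}{478871} + \left(- \frac{1}{879}\right) 154 \cdot \frac{1}{210344} = - \frac{9726}{478871} - \frac{77}{92446188} = - \frac{899168497555}{44269798493748}$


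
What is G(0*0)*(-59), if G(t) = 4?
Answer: -236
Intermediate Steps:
G(0*0)*(-59) = 4*(-59) = -236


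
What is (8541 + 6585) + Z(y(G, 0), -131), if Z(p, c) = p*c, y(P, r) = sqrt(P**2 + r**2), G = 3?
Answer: 14733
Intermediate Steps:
Z(p, c) = c*p
(8541 + 6585) + Z(y(G, 0), -131) = (8541 + 6585) - 131*sqrt(3**2 + 0**2) = 15126 - 131*sqrt(9 + 0) = 15126 - 131*sqrt(9) = 15126 - 131*3 = 15126 - 393 = 14733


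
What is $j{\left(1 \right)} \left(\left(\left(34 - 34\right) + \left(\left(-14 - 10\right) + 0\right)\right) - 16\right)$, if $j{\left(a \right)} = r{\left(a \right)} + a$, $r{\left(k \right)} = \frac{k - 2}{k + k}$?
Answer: $-20$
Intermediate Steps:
$r{\left(k \right)} = \frac{-2 + k}{2 k}$
$j{\left(a \right)} = a + \frac{-2 + a}{2 a}$ ($j{\left(a \right)} = \frac{-2 + a}{2 a} + a = a + \frac{-2 + a}{2 a}$)
$j{\left(1 \right)} \left(\left(\left(34 - 34\right) + \left(\left(-14 - 10\right) + 0\right)\right) - 16\right) = \left(\frac{1}{2} + 1 - 1^{-1}\right) \left(\left(\left(34 - 34\right) + \left(\left(-14 - 10\right) + 0\right)\right) - 16\right) = \left(\frac{1}{2} + 1 - 1\right) \left(\left(0 + \left(-24 + 0\right)\right) - 16\right) = \left(\frac{1}{2} + 1 - 1\right) \left(\left(0 - 24\right) - 16\right) = \frac{-24 - 16}{2} = \frac{1}{2} \left(-40\right) = -20$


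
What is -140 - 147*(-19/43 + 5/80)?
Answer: -57953/688 ≈ -84.234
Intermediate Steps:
-140 - 147*(-19/43 + 5/80) = -140 - 147*(-19*1/43 + 5*(1/80)) = -140 - 147*(-19/43 + 1/16) = -140 - 147*(-261/688) = -140 + 38367/688 = -57953/688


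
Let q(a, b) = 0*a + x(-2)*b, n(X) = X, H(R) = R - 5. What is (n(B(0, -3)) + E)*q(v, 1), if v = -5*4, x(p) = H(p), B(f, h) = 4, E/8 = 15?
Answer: -868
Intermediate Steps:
E = 120 (E = 8*15 = 120)
H(R) = -5 + R
x(p) = -5 + p
v = -20
q(a, b) = -7*b (q(a, b) = 0*a + (-5 - 2)*b = 0 - 7*b = -7*b)
(n(B(0, -3)) + E)*q(v, 1) = (4 + 120)*(-7*1) = 124*(-7) = -868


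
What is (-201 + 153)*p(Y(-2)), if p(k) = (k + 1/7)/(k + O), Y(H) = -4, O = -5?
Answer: -144/7 ≈ -20.571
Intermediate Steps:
p(k) = (⅐ + k)/(-5 + k) (p(k) = (k + 1/7)/(k - 5) = (k + ⅐)/(-5 + k) = (⅐ + k)/(-5 + k))
(-201 + 153)*p(Y(-2)) = (-201 + 153)*((⅐ - 4)/(-5 - 4)) = -48*(-27)/((-9)*7) = -(-16)*(-27)/(3*7) = -48*3/7 = -144/7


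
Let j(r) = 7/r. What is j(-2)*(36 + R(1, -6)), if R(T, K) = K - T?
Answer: -203/2 ≈ -101.50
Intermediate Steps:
j(-2)*(36 + R(1, -6)) = (7/(-2))*(36 + (-6 - 1*1)) = (7*(-1/2))*(36 + (-6 - 1)) = -7*(36 - 7)/2 = -7/2*29 = -203/2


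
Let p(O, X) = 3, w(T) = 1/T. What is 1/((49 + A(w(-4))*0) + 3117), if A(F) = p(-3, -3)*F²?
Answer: 1/3166 ≈ 0.00031586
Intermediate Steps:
A(F) = 3*F²
1/((49 + A(w(-4))*0) + 3117) = 1/((49 + (3*(1/(-4))²)*0) + 3117) = 1/((49 + (3*(-¼)²)*0) + 3117) = 1/((49 + (3*(1/16))*0) + 3117) = 1/((49 + (3/16)*0) + 3117) = 1/((49 + 0) + 3117) = 1/(49 + 3117) = 1/3166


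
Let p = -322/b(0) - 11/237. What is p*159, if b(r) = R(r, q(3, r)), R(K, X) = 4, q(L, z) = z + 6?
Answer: -2023487/158 ≈ -12807.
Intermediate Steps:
q(L, z) = 6 + z
b(r) = 4
p = -38179/474 (p = -322/4 - 11/237 = -322*¼ - 11*1/237 = -161/2 - 11/237 = -38179/474 ≈ -80.546)
p*159 = -38179/474*159 = -2023487/158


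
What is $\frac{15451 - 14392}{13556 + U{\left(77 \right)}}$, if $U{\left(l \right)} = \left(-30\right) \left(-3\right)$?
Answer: $\frac{1059}{13646} \approx 0.077605$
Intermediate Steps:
$U{\left(l \right)} = 90$
$\frac{15451 - 14392}{13556 + U{\left(77 \right)}} = \frac{15451 - 14392}{13556 + 90} = \frac{1059}{13646}$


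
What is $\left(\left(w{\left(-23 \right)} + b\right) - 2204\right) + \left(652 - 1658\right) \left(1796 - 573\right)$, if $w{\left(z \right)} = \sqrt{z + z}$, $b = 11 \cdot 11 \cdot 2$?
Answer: $-1232300 + i \sqrt{46} \approx -1.2323 \cdot 10^{6} + 6.7823 i$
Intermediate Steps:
$b = 242$ ($b = 121 \cdot 2 = 242$)
$w{\left(z \right)} = \sqrt{2} \sqrt{z}$ ($w{\left(z \right)} = \sqrt{2 z} = \sqrt{2} \sqrt{z}$)
$\left(\left(w{\left(-23 \right)} + b\right) - 2204\right) + \left(652 - 1658\right) \left(1796 - 573\right) = \left(\left(\sqrt{2} \sqrt{-23} + 242\right) - 2204\right) + \left(652 - 1658\right) \left(1796 - 573\right) = \left(\left(\sqrt{2} i \sqrt{23} + 242\right) - 2204\right) - 1230338 = \left(\left(i \sqrt{46} + 242\right) - 2204\right) - 1230338 = \left(\left(242 + i \sqrt{46}\right) - 2204\right) - 1230338 = \left(-1962 + i \sqrt{46}\right) - 1230338 = -1232300 + i \sqrt{46}$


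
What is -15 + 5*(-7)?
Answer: -50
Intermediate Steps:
-15 + 5*(-7) = -15 - 35 = -50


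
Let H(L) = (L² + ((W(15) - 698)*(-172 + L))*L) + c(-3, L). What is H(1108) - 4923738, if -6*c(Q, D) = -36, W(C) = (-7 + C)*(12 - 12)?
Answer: -727583492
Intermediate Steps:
W(C) = 0 (W(C) = (-7 + C)*0 = 0)
c(Q, D) = 6 (c(Q, D) = -⅙*(-36) = 6)
H(L) = 6 + L² + L*(120056 - 698*L) (H(L) = (L² + ((0 - 698)*(-172 + L))*L) + 6 = (L² + (-698*(-172 + L))*L) + 6 = (L² + (120056 - 698*L)*L) + 6 = (L² + L*(120056 - 698*L)) + 6 = 6 + L² + L*(120056 - 698*L))
H(1108) - 4923738 = (6 - 697*1108² + 120056*1108) - 4923738 = (6 - 697*1227664 + 133022048) - 4923738 = (6 - 855681808 + 133022048) - 4923738 = -722659754 - 4923738 = -727583492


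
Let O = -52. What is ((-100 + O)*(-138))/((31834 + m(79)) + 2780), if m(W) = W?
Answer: 20976/34693 ≈ 0.60462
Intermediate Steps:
((-100 + O)*(-138))/((31834 + m(79)) + 2780) = ((-100 - 52)*(-138))/((31834 + 79) + 2780) = (-152*(-138))/(31913 + 2780) = 20976/34693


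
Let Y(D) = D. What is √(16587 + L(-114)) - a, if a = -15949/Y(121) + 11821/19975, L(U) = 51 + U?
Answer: 317150934/2416975 + 18*√51 ≈ 259.76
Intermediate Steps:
a = -317150934/2416975 (a = -15949/121 + 11821/19975 = -317150934/2416975 ≈ -131.22)
√(16587 + L(-114)) - a = √(16587 + (51 - 114)) - 1*(-317150934/2416975) = √(16587 - 63) + 317150934/2416975 = √16524 + 317150934/2416975 = 18*√51 + 317150934/2416975 = 317150934/2416975 + 18*√51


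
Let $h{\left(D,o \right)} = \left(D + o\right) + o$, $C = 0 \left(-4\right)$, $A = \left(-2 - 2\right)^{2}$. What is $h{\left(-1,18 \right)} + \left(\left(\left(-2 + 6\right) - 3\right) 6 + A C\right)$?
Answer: $41$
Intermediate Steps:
$A = 16$ ($A = \left(-4\right)^{2} = 16$)
$C = 0$
$h{\left(D,o \right)} = D + 2 o$
$h{\left(-1,18 \right)} + \left(\left(\left(-2 + 6\right) - 3\right) 6 + A C\right) = \left(-1 + 2 \cdot 18\right) + \left(\left(\left(-2 + 6\right) - 3\right) 6 + 16 \cdot 0\right) = \left(-1 + 36\right) + \left(\left(4 - 3\right) 6 + 0\right) = 35 + \left(1 \cdot 6 + 0\right) = 35 + \left(6 + 0\right) = 35 + 6 = 41$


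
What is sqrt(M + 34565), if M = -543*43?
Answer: 4*sqrt(701) ≈ 105.91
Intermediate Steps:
M = -23349
sqrt(M + 34565) = sqrt(-23349 + 34565) = sqrt(11216) = 4*sqrt(701)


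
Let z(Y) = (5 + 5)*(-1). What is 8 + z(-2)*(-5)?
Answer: 58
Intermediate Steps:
z(Y) = -10 (z(Y) = 10*(-1) = -10)
8 + z(-2)*(-5) = 8 - 10*(-5) = 8 + 50 = 58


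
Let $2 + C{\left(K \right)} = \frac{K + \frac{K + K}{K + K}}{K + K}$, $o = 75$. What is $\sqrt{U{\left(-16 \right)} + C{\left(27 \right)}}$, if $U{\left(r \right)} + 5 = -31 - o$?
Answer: $\frac{i \sqrt{9111}}{9} \approx 10.606 i$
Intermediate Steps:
$U{\left(r \right)} = -111$ ($U{\left(r \right)} = -5 - 106 = -111$)
$C{\left(K \right)} = -2 + \frac{1 + K}{2 K}$ ($C{\left(K \right)} = -2 + \frac{K + \frac{K + K}{K + K}}{K + K} = -2 + \frac{K + \frac{2 K}{2 K}}{2 K} = -2 + \left(K + 2 K \frac{1}{2 K}\right) \frac{1}{2 K} = -2 + \left(K + 1\right) \frac{1}{2 K} = -2 + \left(1 + K\right) \frac{1}{2 K} = -2 + \frac{1 + K}{2 K}$)
$\sqrt{U{\left(-16 \right)} + C{\left(27 \right)}} = \sqrt{-111 + \frac{1 - 81}{2 \cdot 27}} = \sqrt{-111 + \frac{1}{2} \cdot \frac{1}{27} \left(1 - 81\right)} = \sqrt{-111 + \frac{1}{2} \cdot \frac{1}{27} \left(-80\right)} = \sqrt{-111 - \frac{40}{27}} = \sqrt{- \frac{3037}{27}} = \frac{i \sqrt{9111}}{9}$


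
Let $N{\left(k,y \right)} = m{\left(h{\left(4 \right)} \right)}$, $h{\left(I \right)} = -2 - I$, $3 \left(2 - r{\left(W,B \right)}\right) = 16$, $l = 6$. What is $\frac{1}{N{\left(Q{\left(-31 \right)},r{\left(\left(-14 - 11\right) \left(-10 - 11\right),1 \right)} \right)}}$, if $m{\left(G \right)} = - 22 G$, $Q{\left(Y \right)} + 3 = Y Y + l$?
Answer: $\frac{1}{132} \approx 0.0075758$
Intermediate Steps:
$r{\left(W,B \right)} = - \frac{10}{3}$ ($r{\left(W,B \right)} = 2 - \frac{16}{3} = - \frac{10}{3}$)
$Q{\left(Y \right)} = 3 + Y^{2}$ ($Q{\left(Y \right)} = -3 + \left(Y Y + 6\right) = -3 + \left(Y^{2} + 6\right) = -3 + \left(6 + Y^{2}\right) = 3 + Y^{2}$)
$N{\left(k,y \right)} = 132$ ($N{\left(k,y \right)} = - 22 \left(-2 - 4\right) = \left(-22\right) \left(-6\right) = 132$)
$\frac{1}{N{\left(Q{\left(-31 \right)},r{\left(\left(-14 - 11\right) \left(-10 - 11\right),1 \right)} \right)}} = \frac{1}{132}$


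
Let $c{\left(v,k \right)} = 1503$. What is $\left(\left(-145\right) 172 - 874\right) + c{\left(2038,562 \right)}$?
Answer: $-24311$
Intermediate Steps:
$\left(\left(-145\right) 172 - 874\right) + c{\left(2038,562 \right)} = \left(\left(-145\right) 172 - 874\right) + 1503 = \left(-24940 - 874\right) + 1503 = -25814 + 1503 = -24311$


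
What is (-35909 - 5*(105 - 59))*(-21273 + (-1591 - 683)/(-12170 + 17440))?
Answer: 2025789425388/2635 ≈ 7.6880e+8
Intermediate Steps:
(-35909 - 5*(105 - 59))*(-21273 + (-1591 - 683)/(-12170 + 17440)) = (-35909 - 5*46)*(-21273 - 2274/5270) = (-35909 - 230)*(-21273 - 2274*1/5270) = -36139*(-21273 - 1137/2635) = -36139*(-56055492/2635) = 2025789425388/2635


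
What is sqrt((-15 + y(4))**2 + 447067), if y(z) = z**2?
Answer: 2*sqrt(111767) ≈ 668.63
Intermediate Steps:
sqrt((-15 + y(4))**2 + 447067) = sqrt((-15 + 4**2)**2 + 447067) = sqrt((-15 + 16)**2 + 447067) = sqrt(1**2 + 447067) = sqrt(1 + 447067) = sqrt(447068) = 2*sqrt(111767)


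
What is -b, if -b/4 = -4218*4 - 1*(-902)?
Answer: -63880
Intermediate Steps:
b = 63880 (b = -4*(-4218*4 - 1*(-902)) = -4*(-16872 + 902) = -4*(-15970) = 63880)
-b = -1*63880 = -63880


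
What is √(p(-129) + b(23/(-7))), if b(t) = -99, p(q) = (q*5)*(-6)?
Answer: 3*√419 ≈ 61.408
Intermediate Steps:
p(q) = -30*q (p(q) = (5*q)*(-6) = -30*q)
√(p(-129) + b(23/(-7))) = √(-30*(-129) - 99) = √(3870 - 99) = √3771 = 3*√419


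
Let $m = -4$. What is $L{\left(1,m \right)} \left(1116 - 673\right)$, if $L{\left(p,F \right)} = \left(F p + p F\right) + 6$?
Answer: $-886$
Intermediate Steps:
$L{\left(p,F \right)} = 6 + 2 F p$ ($L{\left(p,F \right)} = \left(F p + F p\right) + 6 = 2 F p + 6 = 6 + 2 F p$)
$L{\left(1,m \right)} \left(1116 - 673\right) = \left(6 + 2 \left(-4\right) 1\right) \left(1116 - 673\right) = \left(6 - 8\right) \left(1116 - 673\right) = \left(-2\right) 443 = -886$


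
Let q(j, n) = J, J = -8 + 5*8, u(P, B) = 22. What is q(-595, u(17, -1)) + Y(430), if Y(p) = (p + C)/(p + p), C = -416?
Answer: 13767/430 ≈ 32.016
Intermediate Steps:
J = 32 (J = -8 + 40 = 32)
q(j, n) = 32
Y(p) = (-416 + p)/(2*p) (Y(p) = (p - 416)/(p + p) = (-416 + p)/((2*p)) = (-416 + p)*(1/(2*p)) = (-416 + p)/(2*p))
q(-595, u(17, -1)) + Y(430) = 32 + (1/2)*(-416 + 430)/430 = 32 + (1/2)*(1/430)*14 = 32 + 7/430 = 13767/430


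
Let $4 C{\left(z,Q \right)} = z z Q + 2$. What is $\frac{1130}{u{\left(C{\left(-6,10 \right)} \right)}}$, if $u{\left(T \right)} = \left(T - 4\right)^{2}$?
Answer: $\frac{4520}{29929} \approx 0.15102$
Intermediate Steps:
$C{\left(z,Q \right)} = \frac{1}{2} + \frac{Q z^{2}}{4}$ ($C{\left(z,Q \right)} = \frac{z z Q + 2}{4} = \frac{z^{2} Q + 2}{4} = \frac{Q z^{2} + 2}{4} = \frac{2 + Q z^{2}}{4} = \frac{1}{2} + \frac{Q z^{2}}{4}$)
$u{\left(T \right)} = \left(-4 + T\right)^{2}$
$\frac{1130}{u{\left(C{\left(-6,10 \right)} \right)}} = \frac{1130}{\left(-4 + \left(\frac{1}{2} + \frac{1}{4} \cdot 10 \left(-6\right)^{2}\right)\right)^{2}} = \frac{1130}{\left(-4 + \left(\frac{1}{2} + \frac{1}{4} \cdot 10 \cdot 36\right)\right)^{2}} = \frac{1130}{\left(-4 + \left(\frac{1}{2} + 90\right)\right)^{2}} = \frac{1130}{\left(-4 + \frac{181}{2}\right)^{2}} = \frac{1130}{\left(\frac{173}{2}\right)^{2}} = \frac{1130}{\frac{29929}{4}} = 1130 \cdot \frac{4}{29929} = \frac{4520}{29929}$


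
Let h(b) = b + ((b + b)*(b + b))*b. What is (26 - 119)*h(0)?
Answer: 0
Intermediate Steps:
h(b) = b + 4*b³ (h(b) = b + ((2*b)*(2*b))*b = b + (4*b²)*b = b + 4*b³)
(26 - 119)*h(0) = (26 - 119)*(0 + 4*0³) = -93*(0 + 4*0) = -93*(0 + 0) = -93*0 = 0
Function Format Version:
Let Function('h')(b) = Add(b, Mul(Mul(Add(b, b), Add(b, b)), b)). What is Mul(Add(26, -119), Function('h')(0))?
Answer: 0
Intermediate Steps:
Function('h')(b) = Add(b, Mul(4, Pow(b, 3))) (Function('h')(b) = Add(b, Mul(Mul(Mul(2, b), Mul(2, b)), b)) = Add(b, Mul(Mul(4, Pow(b, 2)), b)) = Add(b, Mul(4, Pow(b, 3))))
Mul(Add(26, -119), Function('h')(0)) = Mul(Add(26, -119), Add(0, Mul(4, Pow(0, 3)))) = Mul(-93, Add(0, Mul(4, 0))) = Mul(-93, Add(0, 0)) = Mul(-93, 0) = 0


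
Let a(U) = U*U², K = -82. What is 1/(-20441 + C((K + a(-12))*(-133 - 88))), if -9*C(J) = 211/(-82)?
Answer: -738/15085247 ≈ -4.8922e-5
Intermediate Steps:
a(U) = U³
C(J) = 211/738 (C(J) = -211/(9*(-82)) = -211*(-1)/(9*82) = -⅑*(-211/82) = 211/738)
1/(-20441 + C((K + a(-12))*(-133 - 88))) = 1/(-20441 + 211/738) = 1/(-15085247/738) = -738/15085247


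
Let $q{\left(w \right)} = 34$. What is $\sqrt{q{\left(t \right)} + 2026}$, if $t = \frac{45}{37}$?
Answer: $2 \sqrt{515} \approx 45.387$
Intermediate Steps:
$t = \frac{45}{37}$ ($t = 45 \cdot \frac{1}{37} = \frac{45}{37} \approx 1.2162$)
$\sqrt{q{\left(t \right)} + 2026} = \sqrt{34 + 2026} = \sqrt{2060} = 2 \sqrt{515}$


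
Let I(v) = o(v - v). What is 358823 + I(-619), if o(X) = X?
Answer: 358823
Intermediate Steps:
I(v) = 0 (I(v) = v - v = 0)
358823 + I(-619) = 358823 + 0 = 358823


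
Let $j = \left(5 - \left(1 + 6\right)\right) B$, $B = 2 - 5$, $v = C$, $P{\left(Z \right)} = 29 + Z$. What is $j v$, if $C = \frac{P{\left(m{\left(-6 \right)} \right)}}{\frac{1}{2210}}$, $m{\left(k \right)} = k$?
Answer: $304980$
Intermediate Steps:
$C = 50830$ ($C = \frac{29 - 6}{\frac{1}{2210}} = 23 \frac{1}{\frac{1}{2210}} = 23 \cdot 2210 = 50830$)
$v = 50830$
$B = -3$
$j = 6$ ($j = \left(5 - \left(1 + 6\right)\right) \left(-3\right) = \left(5 - 7\right) \left(-3\right) = \left(-2\right) \left(-3\right) = 6$)
$j v = 6 \cdot 50830 = 304980$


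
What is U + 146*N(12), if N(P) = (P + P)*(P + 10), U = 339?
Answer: 77427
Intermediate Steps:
N(P) = 2*P*(10 + P) (N(P) = (2*P)*(10 + P) = 2*P*(10 + P))
U + 146*N(12) = 339 + 146*(2*12*(10 + 12)) = 339 + 146*(2*12*22) = 339 + 146*528 = 339 + 77088 = 77427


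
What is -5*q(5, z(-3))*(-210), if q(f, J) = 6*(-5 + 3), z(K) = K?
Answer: -12600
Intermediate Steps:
q(f, J) = -12 (q(f, J) = 6*(-2) = -12)
-5*q(5, z(-3))*(-210) = -5*(-12)*(-210) = 60*(-210) = -12600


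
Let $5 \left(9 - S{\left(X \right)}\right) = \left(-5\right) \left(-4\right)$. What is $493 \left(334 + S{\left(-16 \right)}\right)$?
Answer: $167127$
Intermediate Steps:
$S{\left(X \right)} = 5$ ($S{\left(X \right)} = 9 - \frac{\left(-5\right) \left(-4\right)}{5} = 9 - 4 = 5$)
$493 \left(334 + S{\left(-16 \right)}\right) = 493 \left(334 + 5\right) = 493 \cdot 339 = 167127$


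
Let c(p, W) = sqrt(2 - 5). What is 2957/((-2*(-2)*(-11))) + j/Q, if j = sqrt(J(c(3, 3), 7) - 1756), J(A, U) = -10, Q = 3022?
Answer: -2957/44 + I*sqrt(1766)/3022 ≈ -67.205 + 0.013906*I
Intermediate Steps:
c(p, W) = I*sqrt(3) (c(p, W) = sqrt(-3) = I*sqrt(3))
j = I*sqrt(1766) (j = sqrt(-10 - 1756) = sqrt(-1766) = I*sqrt(1766) ≈ 42.024*I)
2957/((-2*(-2)*(-11))) + j/Q = 2957/((-2*(-2)*(-11))) + (I*sqrt(1766))/3022 = 2957/((4*(-11))) + (I*sqrt(1766))*(1/3022) = 2957/(-44) + I*sqrt(1766)/3022 = 2957*(-1/44) + I*sqrt(1766)/3022 = -2957/44 + I*sqrt(1766)/3022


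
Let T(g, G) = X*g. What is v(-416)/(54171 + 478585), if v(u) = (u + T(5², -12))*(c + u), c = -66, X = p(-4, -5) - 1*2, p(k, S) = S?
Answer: 142431/266378 ≈ 0.53469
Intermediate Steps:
X = -7 (X = -5 - 1*2 = -5 - 2 = -7)
T(g, G) = -7*g
v(u) = (-175 + u)*(-66 + u) (v(u) = (u - 7*5²)*(-66 + u) = (u - 7*25)*(-66 + u) = (u - 175)*(-66 + u) = (-175 + u)*(-66 + u))
v(-416)/(54171 + 478585) = (11550 + (-416)² - 241*(-416))/(54171 + 478585) = (11550 + 173056 + 100256)/532756 = 284862*(1/532756) = 142431/266378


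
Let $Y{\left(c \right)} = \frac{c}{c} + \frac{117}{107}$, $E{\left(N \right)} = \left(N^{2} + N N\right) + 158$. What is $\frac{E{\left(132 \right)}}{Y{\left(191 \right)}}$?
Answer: $\frac{1872821}{112} \approx 16722.0$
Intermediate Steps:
$E{\left(N \right)} = 158 + 2 N^{2}$ ($E{\left(N \right)} = \left(N^{2} + N^{2}\right) + 158 = 2 N^{2} + 158 = 158 + 2 N^{2}$)
$Y{\left(c \right)} = \frac{224}{107}$ ($Y{\left(c \right)} = 1 + 117 \cdot \frac{1}{107} = 1 + \frac{117}{107} = \frac{224}{107}$)
$\frac{E{\left(132 \right)}}{Y{\left(191 \right)}} = \frac{158 + 2 \cdot 132^{2}}{\frac{224}{107}} = \left(158 + 2 \cdot 17424\right) \frac{107}{224} = \left(158 + 34848\right) \frac{107}{224} = 35006 \cdot \frac{107}{224} = \frac{1872821}{112}$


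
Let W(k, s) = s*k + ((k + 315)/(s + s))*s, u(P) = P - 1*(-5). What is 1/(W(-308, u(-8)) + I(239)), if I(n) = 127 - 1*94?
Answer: 2/1921 ≈ 0.0010411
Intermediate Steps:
u(P) = 5 + P (u(P) = P + 5 = 5 + P)
W(k, s) = 315/2 + k/2 + k*s (W(k, s) = k*s + ((315 + k)/((2*s)))*s = k*s + ((315 + k)*(1/(2*s)))*s = k*s + ((315 + k)/(2*s))*s = k*s + (315/2 + k/2) = 315/2 + k/2 + k*s)
I(n) = 33 (I(n) = 127 - 94 = 33)
1/(W(-308, u(-8)) + I(239)) = 1/((315/2 + (½)*(-308) - 308*(5 - 8)) + 33) = 1/((315/2 - 154 - 308*(-3)) + 33) = 1/((315/2 - 154 + 924) + 33) = 1/(1855/2 + 33) = 1/(1921/2) = 2/1921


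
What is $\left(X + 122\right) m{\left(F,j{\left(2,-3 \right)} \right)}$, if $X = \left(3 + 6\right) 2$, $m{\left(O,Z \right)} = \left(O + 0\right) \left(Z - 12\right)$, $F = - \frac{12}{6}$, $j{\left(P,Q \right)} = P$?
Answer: $2800$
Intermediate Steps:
$F = -2$ ($F = \left(-12\right) \frac{1}{6} = -2$)
$m{\left(O,Z \right)} = O \left(-12 + Z\right)$
$X = 18$ ($X = 9 \cdot 2 = 18$)
$\left(X + 122\right) m{\left(F,j{\left(2,-3 \right)} \right)} = \left(18 + 122\right) \left(- 2 \left(-12 + 2\right)\right) = 140 \left(\left(-2\right) \left(-10\right)\right) = 140 \cdot 20 = 2800$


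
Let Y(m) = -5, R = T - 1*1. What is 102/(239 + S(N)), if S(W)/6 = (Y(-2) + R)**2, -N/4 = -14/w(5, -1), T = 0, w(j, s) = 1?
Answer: 102/455 ≈ 0.22418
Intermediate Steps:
R = -1 (R = 0 - 1*1 = 0 - 1 = -1)
N = 56 (N = -(-56)/1 = -(-56) = -4*(-14) = 56)
S(W) = 216 (S(W) = 6*(-5 - 1)**2 = 6*(-6)**2 = 6*36 = 216)
102/(239 + S(N)) = 102/(239 + 216) = 102/455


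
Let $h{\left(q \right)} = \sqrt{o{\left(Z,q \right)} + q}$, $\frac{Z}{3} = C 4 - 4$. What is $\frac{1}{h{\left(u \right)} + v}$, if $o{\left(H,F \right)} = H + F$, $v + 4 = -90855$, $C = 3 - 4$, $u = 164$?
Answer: $- \frac{90859}{8255357577} - \frac{4 \sqrt{19}}{8255357577} \approx -1.1008 \cdot 10^{-5}$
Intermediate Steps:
$C = -1$
$Z = -24$ ($Z = 3 \left(\left(-1\right) 4 - 4\right) = 3 \left(-4 - 4\right) = 3 \left(-8\right) = -24$)
$v = -90859$ ($v = -4 - 90855 = -90859$)
$o{\left(H,F \right)} = F + H$
$h{\left(q \right)} = \sqrt{-24 + 2 q}$ ($h{\left(q \right)} = \sqrt{\left(q - 24\right) + q} = \sqrt{\left(-24 + q\right) + q} = \sqrt{-24 + 2 q}$)
$\frac{1}{h{\left(u \right)} + v} = \frac{1}{\sqrt{-24 + 2 \cdot 164} - 90859} = \frac{1}{\sqrt{-24 + 328} - 90859} = \frac{1}{\sqrt{304} - 90859} = \frac{1}{4 \sqrt{19} - 90859} = \frac{1}{-90859 + 4 \sqrt{19}}$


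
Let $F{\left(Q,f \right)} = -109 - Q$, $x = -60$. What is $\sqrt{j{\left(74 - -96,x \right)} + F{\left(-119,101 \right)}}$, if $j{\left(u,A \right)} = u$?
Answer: $6 \sqrt{5} \approx 13.416$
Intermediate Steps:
$\sqrt{j{\left(74 - -96,x \right)} + F{\left(-119,101 \right)}} = \sqrt{\left(74 - -96\right) - -10} = \sqrt{\left(74 + 96\right) + \left(-109 + 119\right)} = \sqrt{170 + 10} = \sqrt{180} = 6 \sqrt{5}$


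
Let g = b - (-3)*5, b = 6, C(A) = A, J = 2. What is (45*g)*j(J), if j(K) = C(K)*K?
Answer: 3780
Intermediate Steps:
j(K) = K² (j(K) = K*K = K²)
g = 21 (g = 6 - (-3)*5 = 6 - 3*(-5) = 6 + 15 = 21)
(45*g)*j(J) = (45*21)*2² = 945*4 = 3780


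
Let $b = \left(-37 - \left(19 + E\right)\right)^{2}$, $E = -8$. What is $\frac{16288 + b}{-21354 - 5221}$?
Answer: $- \frac{18592}{26575} \approx -0.6996$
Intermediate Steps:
$b = 2304$ ($b = \left(-37 - 11\right)^{2} = \left(-48\right)^{2} = 2304$)
$\frac{16288 + b}{-21354 - 5221} = \frac{16288 + 2304}{-21354 - 5221} = \frac{18592}{-26575} = 18592 \left(- \frac{1}{26575}\right) = - \frac{18592}{26575}$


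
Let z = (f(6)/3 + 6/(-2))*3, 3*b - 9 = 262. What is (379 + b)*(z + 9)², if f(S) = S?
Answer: 16896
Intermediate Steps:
b = 271/3 (b = 3 + (⅓)*262 = 3 + 262/3 = 271/3 ≈ 90.333)
z = -3 (z = (6/3 + 6/(-2))*3 = (6*(⅓) + 6*(-½))*3 = (2 - 3)*3 = -1*3 = -3)
(379 + b)*(z + 9)² = (379 + 271/3)*(-3 + 9)² = (1408/3)*6² = (1408/3)*36 = 16896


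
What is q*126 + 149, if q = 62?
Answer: 7961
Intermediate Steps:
q*126 + 149 = 62*126 + 149 = 7812 + 149 = 7961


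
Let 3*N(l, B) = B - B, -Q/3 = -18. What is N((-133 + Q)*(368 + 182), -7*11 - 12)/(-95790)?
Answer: 0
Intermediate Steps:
Q = 54 (Q = -3*(-18) = 54)
N(l, B) = 0 (N(l, B) = (B - B)/3 = (1/3)*0 = 0)
N((-133 + Q)*(368 + 182), -7*11 - 12)/(-95790) = 0/(-95790) = 0*(-1/95790) = 0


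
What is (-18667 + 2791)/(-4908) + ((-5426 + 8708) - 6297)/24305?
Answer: 6184476/1988149 ≈ 3.1107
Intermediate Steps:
(-18667 + 2791)/(-4908) + ((-5426 + 8708) - 6297)/24305 = -15876*(-1/4908) + (3282 - 6297)*(1/24305) = 1323/409 - 3015*1/24305 = 1323/409 - 603/4861 = 6184476/1988149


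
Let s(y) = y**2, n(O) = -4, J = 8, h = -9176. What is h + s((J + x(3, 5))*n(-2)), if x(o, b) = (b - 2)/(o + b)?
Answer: -32215/4 ≈ -8053.8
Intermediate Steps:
x(o, b) = (-2 + b)/(b + o)
h + s((J + x(3, 5))*n(-2)) = -9176 + ((8 + (-2 + 5)/(5 + 3))*(-4))**2 = -9176 + ((8 + 3/8)*(-4))**2 = -9176 + ((67/8)*(-4))**2 = -9176 + (-67/2)**2 = -9176 + 4489/4 = -32215/4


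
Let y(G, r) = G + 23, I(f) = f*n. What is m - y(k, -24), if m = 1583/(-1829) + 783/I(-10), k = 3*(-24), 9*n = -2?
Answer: 14649723/36580 ≈ 400.48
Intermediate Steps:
n = -2/9 (n = (⅑)*(-2) = -2/9 ≈ -0.22222)
I(f) = -2*f/9 (I(f) = f*(-2/9) = -2*f/9)
k = -72
y(G, r) = 23 + G
m = 12857303/36580 (m = 1583/(-1829) + 783/((-2/9*(-10))) = 1583*(-1/1829) + 783/(20/9) = -1583/1829 + 783*(9/20) = -1583/1829 + 7047/20 = 12857303/36580 ≈ 351.48)
m - y(k, -24) = 12857303/36580 - (23 - 72) = 12857303/36580 - 1*(-49) = 12857303/36580 + 49 = 14649723/36580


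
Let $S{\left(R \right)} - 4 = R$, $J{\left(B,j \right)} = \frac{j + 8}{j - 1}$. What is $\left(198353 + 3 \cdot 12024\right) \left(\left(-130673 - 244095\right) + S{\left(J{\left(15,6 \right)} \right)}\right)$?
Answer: $-87853394310$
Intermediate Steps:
$J{\left(B,j \right)} = \frac{8 + j}{-1 + j}$
$S{\left(R \right)} = 4 + R$
$\left(198353 + 3 \cdot 12024\right) \left(\left(-130673 - 244095\right) + S{\left(J{\left(15,6 \right)} \right)}\right) = \left(198353 + 3 \cdot 12024\right) \left(\left(-130673 - 244095\right) + \left(4 + \frac{8 + 6}{-1 + 6}\right)\right) = \left(198353 + 36072\right) \left(-374768 + \left(4 + \frac{1}{5} \cdot 14\right)\right) = 234425 \left(-374768 + \left(4 + \frac{1}{5} \cdot 14\right)\right) = 234425 \left(-374768 + \left(4 + \frac{14}{5}\right)\right) = 234425 \left(-374768 + \frac{34}{5}\right) = 234425 \left(- \frac{1873806}{5}\right) = -87853394310$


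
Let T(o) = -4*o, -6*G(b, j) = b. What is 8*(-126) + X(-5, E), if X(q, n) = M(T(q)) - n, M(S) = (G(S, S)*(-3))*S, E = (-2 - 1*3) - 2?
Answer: -801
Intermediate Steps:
G(b, j) = -b/6
E = -7 (E = (-2 - 3) - 2 = -5 - 2 = -7)
M(S) = S²/2 (M(S) = (-S/6*(-3))*S = (S/2)*S = S²/2)
X(q, n) = -n + 8*q² (X(q, n) = (-4*q)²/2 - n = (16*q²)/2 - n = 8*q² - n = -n + 8*q²)
8*(-126) + X(-5, E) = 8*(-126) + (-1*(-7) + 8*(-5)²) = -1008 + (7 + 8*25) = -1008 + (7 + 200) = -1008 + 207 = -801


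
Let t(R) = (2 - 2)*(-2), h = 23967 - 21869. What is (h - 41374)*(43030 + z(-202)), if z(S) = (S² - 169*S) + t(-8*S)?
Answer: -4633468272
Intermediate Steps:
h = 2098
t(R) = 0 (t(R) = 0*(-2) = 0)
z(S) = S² - 169*S (z(S) = (S² - 169*S) + 0 = S² - 169*S)
(h - 41374)*(43030 + z(-202)) = (2098 - 41374)*(43030 - 202*(-169 - 202)) = -39276*(43030 - 202*(-371)) = -39276*(43030 + 74942) = -39276*117972 = -4633468272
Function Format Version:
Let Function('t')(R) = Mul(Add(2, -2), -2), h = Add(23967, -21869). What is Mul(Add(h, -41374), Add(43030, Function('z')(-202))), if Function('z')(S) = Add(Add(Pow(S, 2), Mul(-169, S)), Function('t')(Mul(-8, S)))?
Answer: -4633468272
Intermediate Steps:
h = 2098
Function('t')(R) = 0 (Function('t')(R) = Mul(0, -2) = 0)
Function('z')(S) = Add(Pow(S, 2), Mul(-169, S)) (Function('z')(S) = Add(Add(Pow(S, 2), Mul(-169, S)), 0) = Add(Pow(S, 2), Mul(-169, S)))
Mul(Add(h, -41374), Add(43030, Function('z')(-202))) = Mul(Add(2098, -41374), Add(43030, Mul(-202, Add(-169, -202)))) = Mul(-39276, Add(43030, Mul(-202, -371))) = Mul(-39276, Add(43030, 74942)) = Mul(-39276, 117972) = -4633468272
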